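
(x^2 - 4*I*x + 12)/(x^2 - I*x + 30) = (x + 2*I)/(x + 5*I)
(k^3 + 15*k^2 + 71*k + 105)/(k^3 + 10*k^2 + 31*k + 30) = (k + 7)/(k + 2)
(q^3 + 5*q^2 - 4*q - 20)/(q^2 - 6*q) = (q^3 + 5*q^2 - 4*q - 20)/(q*(q - 6))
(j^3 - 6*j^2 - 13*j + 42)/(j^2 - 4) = (j^2 - 4*j - 21)/(j + 2)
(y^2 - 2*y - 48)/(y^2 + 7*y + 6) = (y - 8)/(y + 1)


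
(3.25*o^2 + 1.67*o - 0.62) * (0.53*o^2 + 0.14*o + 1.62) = 1.7225*o^4 + 1.3401*o^3 + 5.1702*o^2 + 2.6186*o - 1.0044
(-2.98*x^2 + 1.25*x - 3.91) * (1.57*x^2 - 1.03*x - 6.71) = -4.6786*x^4 + 5.0319*x^3 + 12.5696*x^2 - 4.3602*x + 26.2361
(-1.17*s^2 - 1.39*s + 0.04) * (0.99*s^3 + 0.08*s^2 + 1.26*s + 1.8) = -1.1583*s^5 - 1.4697*s^4 - 1.5458*s^3 - 3.8542*s^2 - 2.4516*s + 0.072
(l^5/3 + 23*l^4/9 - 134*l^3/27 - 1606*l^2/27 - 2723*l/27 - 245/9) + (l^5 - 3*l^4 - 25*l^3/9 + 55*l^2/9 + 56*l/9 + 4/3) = 4*l^5/3 - 4*l^4/9 - 209*l^3/27 - 1441*l^2/27 - 2555*l/27 - 233/9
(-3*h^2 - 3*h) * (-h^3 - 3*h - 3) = 3*h^5 + 3*h^4 + 9*h^3 + 18*h^2 + 9*h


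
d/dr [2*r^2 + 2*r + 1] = 4*r + 2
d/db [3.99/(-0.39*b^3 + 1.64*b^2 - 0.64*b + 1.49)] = (4.6683*b^2 - 13.0872*b + 2.5536)/(0.39*b^3 - 1.64*b^2 + 0.64*b - 1.49)^2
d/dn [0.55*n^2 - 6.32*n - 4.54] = 1.1*n - 6.32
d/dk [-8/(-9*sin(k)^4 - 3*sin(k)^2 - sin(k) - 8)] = 8*(-33*sin(k) + 9*sin(3*k) - 1)*cos(k)/(9*sin(k)^4 + 3*sin(k)^2 + sin(k) + 8)^2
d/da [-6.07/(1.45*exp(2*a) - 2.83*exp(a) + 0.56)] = (17.603*exp(a) - 17.1781)*exp(a)/(1.45*exp(2*a) - 2.83*exp(a) + 0.56)^2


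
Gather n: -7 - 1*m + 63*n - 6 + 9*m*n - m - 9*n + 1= -2*m + n*(9*m + 54) - 12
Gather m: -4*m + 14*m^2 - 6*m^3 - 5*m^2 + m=-6*m^3 + 9*m^2 - 3*m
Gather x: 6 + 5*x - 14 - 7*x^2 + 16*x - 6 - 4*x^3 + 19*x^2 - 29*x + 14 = -4*x^3 + 12*x^2 - 8*x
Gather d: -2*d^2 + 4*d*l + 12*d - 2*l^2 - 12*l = -2*d^2 + d*(4*l + 12) - 2*l^2 - 12*l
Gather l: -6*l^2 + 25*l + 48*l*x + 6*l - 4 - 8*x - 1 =-6*l^2 + l*(48*x + 31) - 8*x - 5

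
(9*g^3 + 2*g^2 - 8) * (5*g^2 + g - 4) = 45*g^5 + 19*g^4 - 34*g^3 - 48*g^2 - 8*g + 32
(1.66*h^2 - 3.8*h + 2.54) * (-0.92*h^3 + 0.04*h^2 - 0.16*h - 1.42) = -1.5272*h^5 + 3.5624*h^4 - 2.7544*h^3 - 1.6476*h^2 + 4.9896*h - 3.6068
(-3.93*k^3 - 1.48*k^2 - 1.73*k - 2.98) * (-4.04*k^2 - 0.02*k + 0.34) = 15.8772*k^5 + 6.0578*k^4 + 5.6826*k^3 + 11.5706*k^2 - 0.5286*k - 1.0132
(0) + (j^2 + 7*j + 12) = j^2 + 7*j + 12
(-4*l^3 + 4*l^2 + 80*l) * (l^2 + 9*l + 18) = -4*l^5 - 32*l^4 + 44*l^3 + 792*l^2 + 1440*l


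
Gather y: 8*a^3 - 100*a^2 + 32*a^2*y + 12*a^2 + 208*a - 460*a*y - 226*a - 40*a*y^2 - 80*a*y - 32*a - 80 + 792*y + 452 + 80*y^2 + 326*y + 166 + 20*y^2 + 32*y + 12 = 8*a^3 - 88*a^2 - 50*a + y^2*(100 - 40*a) + y*(32*a^2 - 540*a + 1150) + 550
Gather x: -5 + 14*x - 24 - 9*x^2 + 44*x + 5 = -9*x^2 + 58*x - 24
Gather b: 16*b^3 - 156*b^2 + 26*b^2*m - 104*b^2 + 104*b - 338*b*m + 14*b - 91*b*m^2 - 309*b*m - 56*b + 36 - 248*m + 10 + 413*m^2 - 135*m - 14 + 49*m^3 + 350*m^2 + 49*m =16*b^3 + b^2*(26*m - 260) + b*(-91*m^2 - 647*m + 62) + 49*m^3 + 763*m^2 - 334*m + 32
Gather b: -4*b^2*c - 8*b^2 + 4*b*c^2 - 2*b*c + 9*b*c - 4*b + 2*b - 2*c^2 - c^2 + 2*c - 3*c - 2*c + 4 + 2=b^2*(-4*c - 8) + b*(4*c^2 + 7*c - 2) - 3*c^2 - 3*c + 6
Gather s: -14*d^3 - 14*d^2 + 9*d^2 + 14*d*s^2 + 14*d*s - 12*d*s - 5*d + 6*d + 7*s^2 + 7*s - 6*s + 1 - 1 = -14*d^3 - 5*d^2 + d + s^2*(14*d + 7) + s*(2*d + 1)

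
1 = 1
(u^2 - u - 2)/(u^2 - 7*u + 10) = (u + 1)/(u - 5)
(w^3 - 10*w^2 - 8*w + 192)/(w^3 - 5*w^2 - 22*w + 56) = (w^2 - 14*w + 48)/(w^2 - 9*w + 14)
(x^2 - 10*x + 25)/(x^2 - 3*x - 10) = (x - 5)/(x + 2)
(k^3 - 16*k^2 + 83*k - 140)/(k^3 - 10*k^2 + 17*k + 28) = (k - 5)/(k + 1)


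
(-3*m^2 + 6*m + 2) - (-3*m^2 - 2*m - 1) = 8*m + 3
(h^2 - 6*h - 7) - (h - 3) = h^2 - 7*h - 4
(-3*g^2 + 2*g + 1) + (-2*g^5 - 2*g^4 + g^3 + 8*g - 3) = -2*g^5 - 2*g^4 + g^3 - 3*g^2 + 10*g - 2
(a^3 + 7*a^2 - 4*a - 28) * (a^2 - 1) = a^5 + 7*a^4 - 5*a^3 - 35*a^2 + 4*a + 28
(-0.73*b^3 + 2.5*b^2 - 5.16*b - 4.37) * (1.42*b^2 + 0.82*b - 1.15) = -1.0366*b^5 + 2.9514*b^4 - 4.4377*b^3 - 13.3116*b^2 + 2.3506*b + 5.0255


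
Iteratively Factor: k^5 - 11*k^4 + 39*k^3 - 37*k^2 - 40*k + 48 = (k + 1)*(k^4 - 12*k^3 + 51*k^2 - 88*k + 48) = (k - 3)*(k + 1)*(k^3 - 9*k^2 + 24*k - 16) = (k - 4)*(k - 3)*(k + 1)*(k^2 - 5*k + 4) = (k - 4)*(k - 3)*(k - 1)*(k + 1)*(k - 4)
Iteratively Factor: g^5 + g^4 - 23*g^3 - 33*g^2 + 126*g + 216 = (g + 3)*(g^4 - 2*g^3 - 17*g^2 + 18*g + 72) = (g + 3)^2*(g^3 - 5*g^2 - 2*g + 24) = (g - 3)*(g + 3)^2*(g^2 - 2*g - 8) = (g - 4)*(g - 3)*(g + 3)^2*(g + 2)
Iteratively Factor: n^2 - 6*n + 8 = (n - 4)*(n - 2)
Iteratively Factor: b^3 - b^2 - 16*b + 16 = (b - 4)*(b^2 + 3*b - 4) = (b - 4)*(b + 4)*(b - 1)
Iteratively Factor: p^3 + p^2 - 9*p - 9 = (p + 1)*(p^2 - 9) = (p + 1)*(p + 3)*(p - 3)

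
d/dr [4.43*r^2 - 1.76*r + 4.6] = 8.86*r - 1.76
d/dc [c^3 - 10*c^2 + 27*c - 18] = 3*c^2 - 20*c + 27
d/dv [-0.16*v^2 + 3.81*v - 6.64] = 3.81 - 0.32*v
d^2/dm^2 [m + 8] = 0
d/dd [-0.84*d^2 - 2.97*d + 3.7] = -1.68*d - 2.97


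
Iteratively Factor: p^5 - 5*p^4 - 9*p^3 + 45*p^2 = (p)*(p^4 - 5*p^3 - 9*p^2 + 45*p) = p*(p - 3)*(p^3 - 2*p^2 - 15*p) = p^2*(p - 3)*(p^2 - 2*p - 15) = p^2*(p - 3)*(p + 3)*(p - 5)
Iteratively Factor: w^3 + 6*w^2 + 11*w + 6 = (w + 3)*(w^2 + 3*w + 2) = (w + 2)*(w + 3)*(w + 1)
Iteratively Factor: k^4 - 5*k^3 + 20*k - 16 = (k + 2)*(k^3 - 7*k^2 + 14*k - 8) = (k - 2)*(k + 2)*(k^2 - 5*k + 4) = (k - 4)*(k - 2)*(k + 2)*(k - 1)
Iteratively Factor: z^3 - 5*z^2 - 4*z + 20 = (z + 2)*(z^2 - 7*z + 10) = (z - 2)*(z + 2)*(z - 5)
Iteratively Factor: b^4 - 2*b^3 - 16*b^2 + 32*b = (b - 4)*(b^3 + 2*b^2 - 8*b) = (b - 4)*(b + 4)*(b^2 - 2*b) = (b - 4)*(b - 2)*(b + 4)*(b)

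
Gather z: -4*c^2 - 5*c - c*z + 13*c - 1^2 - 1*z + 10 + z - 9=-4*c^2 - c*z + 8*c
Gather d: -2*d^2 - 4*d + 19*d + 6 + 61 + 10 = -2*d^2 + 15*d + 77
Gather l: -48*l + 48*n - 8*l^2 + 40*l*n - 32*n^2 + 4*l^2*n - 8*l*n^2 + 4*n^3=l^2*(4*n - 8) + l*(-8*n^2 + 40*n - 48) + 4*n^3 - 32*n^2 + 48*n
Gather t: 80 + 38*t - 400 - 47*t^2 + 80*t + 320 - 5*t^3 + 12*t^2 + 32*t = -5*t^3 - 35*t^2 + 150*t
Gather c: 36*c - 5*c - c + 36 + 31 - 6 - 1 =30*c + 60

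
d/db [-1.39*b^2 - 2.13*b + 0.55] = -2.78*b - 2.13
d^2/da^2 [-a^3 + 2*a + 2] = -6*a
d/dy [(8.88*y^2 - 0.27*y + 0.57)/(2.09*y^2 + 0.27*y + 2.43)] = (2.9619*y^2 + 40.7742*y - 0.81)/(4.3681*y^4 + 1.1286*y^3 + 10.2303*y^2 + 1.3122*y + 5.9049)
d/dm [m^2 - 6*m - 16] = 2*m - 6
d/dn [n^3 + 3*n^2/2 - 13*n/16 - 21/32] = 3*n^2 + 3*n - 13/16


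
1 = 1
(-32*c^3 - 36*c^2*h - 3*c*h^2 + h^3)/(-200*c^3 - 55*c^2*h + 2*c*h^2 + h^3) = (4*c^2 + 5*c*h + h^2)/(25*c^2 + 10*c*h + h^2)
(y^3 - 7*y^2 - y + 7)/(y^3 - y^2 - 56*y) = (-y^3 + 7*y^2 + y - 7)/(y*(-y^2 + y + 56))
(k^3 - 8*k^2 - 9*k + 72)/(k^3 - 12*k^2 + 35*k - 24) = (k + 3)/(k - 1)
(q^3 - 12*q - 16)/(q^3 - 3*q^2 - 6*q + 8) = (q + 2)/(q - 1)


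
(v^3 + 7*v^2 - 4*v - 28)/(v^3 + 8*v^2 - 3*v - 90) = (v^3 + 7*v^2 - 4*v - 28)/(v^3 + 8*v^2 - 3*v - 90)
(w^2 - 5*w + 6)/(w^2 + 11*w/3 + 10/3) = 3*(w^2 - 5*w + 6)/(3*w^2 + 11*w + 10)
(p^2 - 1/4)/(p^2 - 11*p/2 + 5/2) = (p + 1/2)/(p - 5)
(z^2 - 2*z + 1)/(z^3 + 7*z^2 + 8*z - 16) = (z - 1)/(z^2 + 8*z + 16)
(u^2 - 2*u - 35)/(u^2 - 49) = (u + 5)/(u + 7)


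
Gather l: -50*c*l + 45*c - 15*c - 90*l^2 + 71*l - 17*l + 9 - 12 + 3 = 30*c - 90*l^2 + l*(54 - 50*c)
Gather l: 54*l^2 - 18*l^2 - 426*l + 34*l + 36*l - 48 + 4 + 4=36*l^2 - 356*l - 40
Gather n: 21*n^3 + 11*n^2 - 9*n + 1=21*n^3 + 11*n^2 - 9*n + 1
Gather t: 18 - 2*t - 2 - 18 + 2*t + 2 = 0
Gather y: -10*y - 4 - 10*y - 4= -20*y - 8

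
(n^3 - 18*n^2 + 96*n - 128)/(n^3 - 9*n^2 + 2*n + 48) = (n^2 - 10*n + 16)/(n^2 - n - 6)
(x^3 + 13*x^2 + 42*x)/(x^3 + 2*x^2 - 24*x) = (x + 7)/(x - 4)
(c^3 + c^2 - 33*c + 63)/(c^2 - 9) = (c^2 + 4*c - 21)/(c + 3)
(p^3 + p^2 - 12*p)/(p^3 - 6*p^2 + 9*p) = (p + 4)/(p - 3)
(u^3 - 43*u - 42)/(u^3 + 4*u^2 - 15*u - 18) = (u - 7)/(u - 3)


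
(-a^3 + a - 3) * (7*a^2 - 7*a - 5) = -7*a^5 + 7*a^4 + 12*a^3 - 28*a^2 + 16*a + 15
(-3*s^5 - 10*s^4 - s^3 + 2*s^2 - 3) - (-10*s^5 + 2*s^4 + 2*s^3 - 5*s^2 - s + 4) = 7*s^5 - 12*s^4 - 3*s^3 + 7*s^2 + s - 7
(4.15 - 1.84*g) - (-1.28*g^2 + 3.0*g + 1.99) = 1.28*g^2 - 4.84*g + 2.16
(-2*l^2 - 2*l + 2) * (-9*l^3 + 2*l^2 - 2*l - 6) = 18*l^5 + 14*l^4 - 18*l^3 + 20*l^2 + 8*l - 12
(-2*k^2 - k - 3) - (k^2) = -3*k^2 - k - 3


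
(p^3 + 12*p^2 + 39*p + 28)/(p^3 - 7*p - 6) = (p^2 + 11*p + 28)/(p^2 - p - 6)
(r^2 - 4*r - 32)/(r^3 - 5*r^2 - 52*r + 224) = (r + 4)/(r^2 + 3*r - 28)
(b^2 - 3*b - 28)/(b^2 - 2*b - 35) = (b + 4)/(b + 5)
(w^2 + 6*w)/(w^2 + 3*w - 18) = w/(w - 3)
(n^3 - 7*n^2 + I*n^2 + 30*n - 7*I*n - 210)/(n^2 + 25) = (n^2 + n*(-7 + 6*I) - 42*I)/(n + 5*I)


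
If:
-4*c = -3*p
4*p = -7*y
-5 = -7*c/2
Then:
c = 10/7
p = 40/21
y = -160/147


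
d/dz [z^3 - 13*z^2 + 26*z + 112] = 3*z^2 - 26*z + 26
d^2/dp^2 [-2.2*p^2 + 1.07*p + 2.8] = -4.40000000000000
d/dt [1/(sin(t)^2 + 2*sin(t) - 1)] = -2*(sin(t) + 1)*cos(t)/(2*sin(t) - cos(t)^2)^2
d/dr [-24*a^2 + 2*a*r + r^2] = 2*a + 2*r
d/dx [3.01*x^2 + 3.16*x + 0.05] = 6.02*x + 3.16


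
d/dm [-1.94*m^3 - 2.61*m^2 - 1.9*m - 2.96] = -5.82*m^2 - 5.22*m - 1.9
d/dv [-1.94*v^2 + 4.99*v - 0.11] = 4.99 - 3.88*v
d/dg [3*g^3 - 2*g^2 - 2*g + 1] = 9*g^2 - 4*g - 2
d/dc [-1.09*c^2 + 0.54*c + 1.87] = 0.54 - 2.18*c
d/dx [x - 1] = 1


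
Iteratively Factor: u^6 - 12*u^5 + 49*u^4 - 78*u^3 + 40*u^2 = (u - 4)*(u^5 - 8*u^4 + 17*u^3 - 10*u^2) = u*(u - 4)*(u^4 - 8*u^3 + 17*u^2 - 10*u) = u^2*(u - 4)*(u^3 - 8*u^2 + 17*u - 10) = u^2*(u - 4)*(u - 1)*(u^2 - 7*u + 10) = u^2*(u - 5)*(u - 4)*(u - 1)*(u - 2)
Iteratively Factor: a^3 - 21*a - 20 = (a - 5)*(a^2 + 5*a + 4) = (a - 5)*(a + 4)*(a + 1)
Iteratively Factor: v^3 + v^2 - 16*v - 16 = (v + 4)*(v^2 - 3*v - 4) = (v - 4)*(v + 4)*(v + 1)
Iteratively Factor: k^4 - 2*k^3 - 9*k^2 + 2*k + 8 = (k - 1)*(k^3 - k^2 - 10*k - 8) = (k - 1)*(k + 1)*(k^2 - 2*k - 8) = (k - 1)*(k + 1)*(k + 2)*(k - 4)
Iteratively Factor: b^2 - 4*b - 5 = (b - 5)*(b + 1)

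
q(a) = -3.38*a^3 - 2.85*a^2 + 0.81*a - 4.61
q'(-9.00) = -769.23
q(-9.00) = 2221.27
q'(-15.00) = -2195.19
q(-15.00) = 10749.49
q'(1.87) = -45.31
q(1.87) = -35.16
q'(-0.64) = 0.30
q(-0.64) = -5.41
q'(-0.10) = 1.28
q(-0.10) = -4.72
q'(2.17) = -59.31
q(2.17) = -50.81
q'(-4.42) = -172.10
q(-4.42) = 228.00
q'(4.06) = -189.48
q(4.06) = -274.50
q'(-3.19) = -84.19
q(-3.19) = 73.52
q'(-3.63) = -112.11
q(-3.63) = 116.57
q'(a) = -10.14*a^2 - 5.7*a + 0.81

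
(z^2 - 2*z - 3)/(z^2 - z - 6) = (z + 1)/(z + 2)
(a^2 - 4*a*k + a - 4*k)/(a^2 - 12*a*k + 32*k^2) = (a + 1)/(a - 8*k)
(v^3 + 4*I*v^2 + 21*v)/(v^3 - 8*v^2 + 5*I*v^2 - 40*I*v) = (v^2 + 4*I*v + 21)/(v^2 + v*(-8 + 5*I) - 40*I)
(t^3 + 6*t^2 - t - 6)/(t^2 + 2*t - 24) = (t^2 - 1)/(t - 4)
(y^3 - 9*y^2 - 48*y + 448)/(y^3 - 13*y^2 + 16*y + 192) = (y + 7)/(y + 3)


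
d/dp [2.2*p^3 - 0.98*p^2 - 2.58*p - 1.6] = 6.6*p^2 - 1.96*p - 2.58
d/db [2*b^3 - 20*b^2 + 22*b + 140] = 6*b^2 - 40*b + 22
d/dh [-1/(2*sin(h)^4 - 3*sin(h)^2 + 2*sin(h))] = 2*(1 - sin(3*h))*cos(h)/((2*sin(h)^3 - 3*sin(h) + 2)^2*sin(h)^2)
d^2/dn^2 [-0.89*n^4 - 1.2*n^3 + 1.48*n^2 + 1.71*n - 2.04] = -10.68*n^2 - 7.2*n + 2.96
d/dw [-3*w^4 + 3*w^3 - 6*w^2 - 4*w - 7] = -12*w^3 + 9*w^2 - 12*w - 4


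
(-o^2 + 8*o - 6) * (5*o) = -5*o^3 + 40*o^2 - 30*o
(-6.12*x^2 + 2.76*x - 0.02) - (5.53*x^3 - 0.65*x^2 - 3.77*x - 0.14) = -5.53*x^3 - 5.47*x^2 + 6.53*x + 0.12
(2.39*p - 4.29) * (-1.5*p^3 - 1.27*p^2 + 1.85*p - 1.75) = -3.585*p^4 + 3.3997*p^3 + 9.8698*p^2 - 12.119*p + 7.5075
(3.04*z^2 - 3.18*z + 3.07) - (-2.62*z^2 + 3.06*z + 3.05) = 5.66*z^2 - 6.24*z + 0.02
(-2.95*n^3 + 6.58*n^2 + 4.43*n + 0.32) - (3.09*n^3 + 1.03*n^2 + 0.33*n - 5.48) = -6.04*n^3 + 5.55*n^2 + 4.1*n + 5.8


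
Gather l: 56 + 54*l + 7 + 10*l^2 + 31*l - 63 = 10*l^2 + 85*l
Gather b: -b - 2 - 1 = -b - 3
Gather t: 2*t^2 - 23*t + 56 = 2*t^2 - 23*t + 56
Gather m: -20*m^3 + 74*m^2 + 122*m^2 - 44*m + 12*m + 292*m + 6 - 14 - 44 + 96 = -20*m^3 + 196*m^2 + 260*m + 44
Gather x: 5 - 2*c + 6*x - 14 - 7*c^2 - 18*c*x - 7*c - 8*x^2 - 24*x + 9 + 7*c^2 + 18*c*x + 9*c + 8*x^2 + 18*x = 0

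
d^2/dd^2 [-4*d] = 0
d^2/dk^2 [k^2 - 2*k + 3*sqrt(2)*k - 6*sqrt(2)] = 2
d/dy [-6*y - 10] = -6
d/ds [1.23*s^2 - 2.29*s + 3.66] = 2.46*s - 2.29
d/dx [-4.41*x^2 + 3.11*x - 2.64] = 3.11 - 8.82*x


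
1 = 1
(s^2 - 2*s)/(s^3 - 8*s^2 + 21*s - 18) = s/(s^2 - 6*s + 9)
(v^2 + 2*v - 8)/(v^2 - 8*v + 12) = (v + 4)/(v - 6)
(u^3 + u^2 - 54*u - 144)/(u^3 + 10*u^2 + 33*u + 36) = (u^2 - 2*u - 48)/(u^2 + 7*u + 12)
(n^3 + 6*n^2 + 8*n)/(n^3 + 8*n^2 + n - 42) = n*(n^2 + 6*n + 8)/(n^3 + 8*n^2 + n - 42)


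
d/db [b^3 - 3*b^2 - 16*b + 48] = 3*b^2 - 6*b - 16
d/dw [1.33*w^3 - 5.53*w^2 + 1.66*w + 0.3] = 3.99*w^2 - 11.06*w + 1.66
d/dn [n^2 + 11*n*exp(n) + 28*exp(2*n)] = 11*n*exp(n) + 2*n + 56*exp(2*n) + 11*exp(n)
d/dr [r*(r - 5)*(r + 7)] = 3*r^2 + 4*r - 35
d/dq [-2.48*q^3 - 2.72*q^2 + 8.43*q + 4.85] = -7.44*q^2 - 5.44*q + 8.43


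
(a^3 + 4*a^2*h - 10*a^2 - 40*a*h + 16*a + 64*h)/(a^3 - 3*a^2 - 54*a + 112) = (a + 4*h)/(a + 7)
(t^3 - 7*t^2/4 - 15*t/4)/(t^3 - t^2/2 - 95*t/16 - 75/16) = 4*t/(4*t + 5)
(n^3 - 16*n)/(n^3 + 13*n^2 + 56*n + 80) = n*(n - 4)/(n^2 + 9*n + 20)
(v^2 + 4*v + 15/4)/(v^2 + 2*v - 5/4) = (2*v + 3)/(2*v - 1)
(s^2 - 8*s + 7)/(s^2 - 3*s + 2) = (s - 7)/(s - 2)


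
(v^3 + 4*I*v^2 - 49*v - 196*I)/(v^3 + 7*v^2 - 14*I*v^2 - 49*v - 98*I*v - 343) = (v^2 + v*(-7 + 4*I) - 28*I)/(v^2 - 14*I*v - 49)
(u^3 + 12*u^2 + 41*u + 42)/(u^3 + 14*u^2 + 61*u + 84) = (u + 2)/(u + 4)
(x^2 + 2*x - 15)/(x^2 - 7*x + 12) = (x + 5)/(x - 4)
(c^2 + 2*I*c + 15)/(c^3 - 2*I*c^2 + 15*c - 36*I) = (c + 5*I)/(c^2 + I*c + 12)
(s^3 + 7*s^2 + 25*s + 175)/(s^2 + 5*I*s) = s + 7 - 5*I - 35*I/s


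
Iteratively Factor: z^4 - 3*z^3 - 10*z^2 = (z)*(z^3 - 3*z^2 - 10*z) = z*(z - 5)*(z^2 + 2*z) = z*(z - 5)*(z + 2)*(z)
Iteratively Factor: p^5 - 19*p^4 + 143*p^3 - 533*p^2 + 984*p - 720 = (p - 5)*(p^4 - 14*p^3 + 73*p^2 - 168*p + 144) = (p - 5)*(p - 4)*(p^3 - 10*p^2 + 33*p - 36) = (p - 5)*(p - 4)*(p - 3)*(p^2 - 7*p + 12) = (p - 5)*(p - 4)^2*(p - 3)*(p - 3)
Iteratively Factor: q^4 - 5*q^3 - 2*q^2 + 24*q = (q - 3)*(q^3 - 2*q^2 - 8*q) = (q - 3)*(q + 2)*(q^2 - 4*q) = (q - 4)*(q - 3)*(q + 2)*(q)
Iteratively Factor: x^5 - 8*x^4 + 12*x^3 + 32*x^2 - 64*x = (x - 4)*(x^4 - 4*x^3 - 4*x^2 + 16*x) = (x - 4)*(x + 2)*(x^3 - 6*x^2 + 8*x) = (x - 4)*(x - 2)*(x + 2)*(x^2 - 4*x) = (x - 4)^2*(x - 2)*(x + 2)*(x)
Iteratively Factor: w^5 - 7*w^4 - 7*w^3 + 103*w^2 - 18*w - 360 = (w + 2)*(w^4 - 9*w^3 + 11*w^2 + 81*w - 180) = (w - 3)*(w + 2)*(w^3 - 6*w^2 - 7*w + 60) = (w - 4)*(w - 3)*(w + 2)*(w^2 - 2*w - 15) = (w - 5)*(w - 4)*(w - 3)*(w + 2)*(w + 3)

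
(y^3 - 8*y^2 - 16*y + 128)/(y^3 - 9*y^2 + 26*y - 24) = (y^2 - 4*y - 32)/(y^2 - 5*y + 6)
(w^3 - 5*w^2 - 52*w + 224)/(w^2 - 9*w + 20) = (w^2 - w - 56)/(w - 5)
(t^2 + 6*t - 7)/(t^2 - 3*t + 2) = (t + 7)/(t - 2)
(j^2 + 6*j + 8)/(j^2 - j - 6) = (j + 4)/(j - 3)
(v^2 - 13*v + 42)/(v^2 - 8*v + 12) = (v - 7)/(v - 2)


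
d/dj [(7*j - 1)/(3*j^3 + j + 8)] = (21*j^3 + 7*j - (7*j - 1)*(9*j^2 + 1) + 56)/(3*j^3 + j + 8)^2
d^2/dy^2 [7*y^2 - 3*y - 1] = 14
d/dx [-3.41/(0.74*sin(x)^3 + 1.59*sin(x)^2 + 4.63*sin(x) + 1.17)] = (7.5702*sin(x)^2 + 10.8438*sin(x) + 15.7883)*cos(x)/(0.74*sin(x)^3 + 1.59*sin(x)^2 + 4.63*sin(x) + 1.17)^2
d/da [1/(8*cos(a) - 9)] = 8*sin(a)/(8*cos(a) - 9)^2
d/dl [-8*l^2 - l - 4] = -16*l - 1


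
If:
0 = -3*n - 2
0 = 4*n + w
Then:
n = -2/3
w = 8/3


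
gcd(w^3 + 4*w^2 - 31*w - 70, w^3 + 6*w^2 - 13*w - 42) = w^2 + 9*w + 14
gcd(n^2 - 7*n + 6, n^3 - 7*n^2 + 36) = n - 6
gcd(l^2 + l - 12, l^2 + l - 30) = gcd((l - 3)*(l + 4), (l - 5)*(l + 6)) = 1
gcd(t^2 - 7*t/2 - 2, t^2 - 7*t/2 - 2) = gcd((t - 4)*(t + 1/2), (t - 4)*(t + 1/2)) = t^2 - 7*t/2 - 2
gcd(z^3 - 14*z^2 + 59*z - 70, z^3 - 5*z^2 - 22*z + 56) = z^2 - 9*z + 14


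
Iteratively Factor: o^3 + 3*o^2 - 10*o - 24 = (o + 2)*(o^2 + o - 12) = (o - 3)*(o + 2)*(o + 4)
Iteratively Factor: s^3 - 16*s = (s - 4)*(s^2 + 4*s) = s*(s - 4)*(s + 4)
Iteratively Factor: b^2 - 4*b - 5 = (b + 1)*(b - 5)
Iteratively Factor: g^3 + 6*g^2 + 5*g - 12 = (g + 3)*(g^2 + 3*g - 4) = (g + 3)*(g + 4)*(g - 1)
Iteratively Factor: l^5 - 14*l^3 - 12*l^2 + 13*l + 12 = (l + 1)*(l^4 - l^3 - 13*l^2 + l + 12) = (l - 1)*(l + 1)*(l^3 - 13*l - 12) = (l - 1)*(l + 1)*(l + 3)*(l^2 - 3*l - 4) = (l - 4)*(l - 1)*(l + 1)*(l + 3)*(l + 1)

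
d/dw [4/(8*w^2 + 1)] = -64*w/(8*w^2 + 1)^2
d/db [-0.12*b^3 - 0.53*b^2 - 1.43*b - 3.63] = -0.36*b^2 - 1.06*b - 1.43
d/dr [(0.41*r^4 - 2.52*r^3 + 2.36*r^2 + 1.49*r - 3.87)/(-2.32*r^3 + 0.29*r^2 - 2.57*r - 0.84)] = (-0.9512*r^6 + 0.237800000000004*r^5 + 1.5833*r^4 + 18.4888*r^3 - 27.0821*r^2 - 1.7202*r - 11.1975)/(5.3824*r^6 - 1.3456*r^5 + 12.0089*r^4 + 2.407*r^3 + 6.1177*r^2 + 4.3176*r + 0.7056)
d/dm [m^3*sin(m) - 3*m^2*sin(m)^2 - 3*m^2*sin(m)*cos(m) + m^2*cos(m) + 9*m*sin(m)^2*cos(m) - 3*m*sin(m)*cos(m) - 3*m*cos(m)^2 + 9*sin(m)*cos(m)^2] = m^3*cos(m) + 2*m^2*sin(m) - 3*sqrt(2)*m^2*sin(2*m + pi/4) - 9*m*sin(m)/4 + 27*m*sin(3*m)/4 + 2*m*cos(m) - 3*m - 3*sqrt(2)*sin(2*m + pi/4)/2 + 9*cos(m)/2 + 9*cos(3*m)/2 - 3/2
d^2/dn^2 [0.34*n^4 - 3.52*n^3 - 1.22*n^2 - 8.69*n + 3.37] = 4.08*n^2 - 21.12*n - 2.44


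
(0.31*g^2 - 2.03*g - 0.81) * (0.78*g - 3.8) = 0.2418*g^3 - 2.7614*g^2 + 7.0822*g + 3.078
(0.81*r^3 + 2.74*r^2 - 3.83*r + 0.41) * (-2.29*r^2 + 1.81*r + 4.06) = -1.8549*r^5 - 4.8085*r^4 + 17.0187*r^3 + 3.2532*r^2 - 14.8077*r + 1.6646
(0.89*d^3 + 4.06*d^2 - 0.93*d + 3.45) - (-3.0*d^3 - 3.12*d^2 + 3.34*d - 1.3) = 3.89*d^3 + 7.18*d^2 - 4.27*d + 4.75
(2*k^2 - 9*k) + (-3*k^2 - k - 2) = -k^2 - 10*k - 2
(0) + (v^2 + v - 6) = v^2 + v - 6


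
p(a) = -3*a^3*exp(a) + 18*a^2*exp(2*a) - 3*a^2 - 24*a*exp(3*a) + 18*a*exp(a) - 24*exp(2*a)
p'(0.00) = -54.00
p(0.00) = -24.00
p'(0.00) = -54.00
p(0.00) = -24.00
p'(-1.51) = 4.70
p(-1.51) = -9.34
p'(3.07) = -2265239.20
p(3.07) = -669668.47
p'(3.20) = -3496689.39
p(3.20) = -1038476.72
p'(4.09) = -65413316.77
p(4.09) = -19946969.24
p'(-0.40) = -15.20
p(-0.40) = -11.78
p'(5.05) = -1446599594.18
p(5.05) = -449780297.22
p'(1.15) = -2891.88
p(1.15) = -824.36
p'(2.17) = -105929.00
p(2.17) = -30268.47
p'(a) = -3*a^3*exp(a) + 36*a^2*exp(2*a) - 9*a^2*exp(a) - 72*a*exp(3*a) + 36*a*exp(2*a) + 18*a*exp(a) - 6*a - 24*exp(3*a) - 48*exp(2*a) + 18*exp(a)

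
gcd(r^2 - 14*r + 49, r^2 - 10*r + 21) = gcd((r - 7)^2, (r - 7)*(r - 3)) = r - 7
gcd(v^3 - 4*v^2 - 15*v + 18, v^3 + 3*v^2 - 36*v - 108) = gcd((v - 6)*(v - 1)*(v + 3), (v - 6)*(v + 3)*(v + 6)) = v^2 - 3*v - 18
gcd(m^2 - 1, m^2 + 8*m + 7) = m + 1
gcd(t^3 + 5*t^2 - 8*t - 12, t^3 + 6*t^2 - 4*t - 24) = t^2 + 4*t - 12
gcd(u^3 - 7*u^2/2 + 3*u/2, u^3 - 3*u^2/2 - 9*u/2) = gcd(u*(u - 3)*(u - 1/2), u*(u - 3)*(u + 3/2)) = u^2 - 3*u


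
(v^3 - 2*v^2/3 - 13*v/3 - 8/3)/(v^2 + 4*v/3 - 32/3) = (v^2 + 2*v + 1)/(v + 4)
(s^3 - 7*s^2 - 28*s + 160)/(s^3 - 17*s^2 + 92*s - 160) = (s + 5)/(s - 5)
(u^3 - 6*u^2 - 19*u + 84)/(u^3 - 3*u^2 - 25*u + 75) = (u^2 - 3*u - 28)/(u^2 - 25)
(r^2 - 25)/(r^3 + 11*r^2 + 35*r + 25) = (r - 5)/(r^2 + 6*r + 5)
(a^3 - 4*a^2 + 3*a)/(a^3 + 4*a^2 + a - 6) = a*(a - 3)/(a^2 + 5*a + 6)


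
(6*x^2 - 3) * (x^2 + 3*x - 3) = 6*x^4 + 18*x^3 - 21*x^2 - 9*x + 9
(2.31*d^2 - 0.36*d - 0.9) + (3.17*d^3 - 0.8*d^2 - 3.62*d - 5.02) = 3.17*d^3 + 1.51*d^2 - 3.98*d - 5.92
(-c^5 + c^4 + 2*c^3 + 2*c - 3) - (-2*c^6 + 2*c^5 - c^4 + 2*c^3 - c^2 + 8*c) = 2*c^6 - 3*c^5 + 2*c^4 + c^2 - 6*c - 3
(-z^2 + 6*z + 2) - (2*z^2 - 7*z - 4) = -3*z^2 + 13*z + 6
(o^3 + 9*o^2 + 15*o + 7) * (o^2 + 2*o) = o^5 + 11*o^4 + 33*o^3 + 37*o^2 + 14*o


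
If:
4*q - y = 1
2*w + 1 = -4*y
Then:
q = y/4 + 1/4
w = -2*y - 1/2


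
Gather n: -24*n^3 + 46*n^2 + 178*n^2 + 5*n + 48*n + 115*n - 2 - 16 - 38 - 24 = -24*n^3 + 224*n^2 + 168*n - 80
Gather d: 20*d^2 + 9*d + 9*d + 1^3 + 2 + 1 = 20*d^2 + 18*d + 4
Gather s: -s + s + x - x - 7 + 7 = 0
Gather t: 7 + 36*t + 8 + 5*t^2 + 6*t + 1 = 5*t^2 + 42*t + 16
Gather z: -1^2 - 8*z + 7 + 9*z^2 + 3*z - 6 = 9*z^2 - 5*z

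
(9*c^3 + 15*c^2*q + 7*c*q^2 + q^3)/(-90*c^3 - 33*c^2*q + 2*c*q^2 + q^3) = (3*c^2 + 4*c*q + q^2)/(-30*c^2 - c*q + q^2)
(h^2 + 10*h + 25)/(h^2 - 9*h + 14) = (h^2 + 10*h + 25)/(h^2 - 9*h + 14)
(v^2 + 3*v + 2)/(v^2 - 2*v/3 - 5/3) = 3*(v + 2)/(3*v - 5)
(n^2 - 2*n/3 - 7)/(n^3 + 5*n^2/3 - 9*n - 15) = (3*n + 7)/(3*n^2 + 14*n + 15)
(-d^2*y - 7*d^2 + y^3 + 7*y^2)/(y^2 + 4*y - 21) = (-d^2 + y^2)/(y - 3)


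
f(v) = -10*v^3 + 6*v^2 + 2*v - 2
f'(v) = -30*v^2 + 12*v + 2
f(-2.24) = 136.02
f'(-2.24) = -175.41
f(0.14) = -1.63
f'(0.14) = 3.09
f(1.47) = -17.86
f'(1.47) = -45.19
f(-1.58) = 49.26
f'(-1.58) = -91.85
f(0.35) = -0.99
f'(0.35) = 2.52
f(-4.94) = 1340.08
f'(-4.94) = -789.39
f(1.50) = -19.25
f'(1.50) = -47.50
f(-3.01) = 319.05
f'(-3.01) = -305.92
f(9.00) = -6788.00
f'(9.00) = -2320.00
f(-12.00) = 18118.00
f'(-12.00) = -4462.00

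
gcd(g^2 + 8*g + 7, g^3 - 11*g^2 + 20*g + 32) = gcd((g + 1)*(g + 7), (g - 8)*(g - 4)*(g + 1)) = g + 1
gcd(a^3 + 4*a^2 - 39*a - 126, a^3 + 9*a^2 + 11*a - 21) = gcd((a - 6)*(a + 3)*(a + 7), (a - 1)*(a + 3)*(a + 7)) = a^2 + 10*a + 21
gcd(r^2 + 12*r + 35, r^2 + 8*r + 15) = r + 5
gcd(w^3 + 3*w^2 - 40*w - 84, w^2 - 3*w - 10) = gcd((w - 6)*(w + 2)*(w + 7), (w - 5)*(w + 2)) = w + 2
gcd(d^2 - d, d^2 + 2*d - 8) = 1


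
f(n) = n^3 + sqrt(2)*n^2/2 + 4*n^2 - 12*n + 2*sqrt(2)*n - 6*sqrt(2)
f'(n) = 3*n^2 + sqrt(2)*n + 8*n - 12 + 2*sqrt(2)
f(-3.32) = 37.25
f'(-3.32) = -7.36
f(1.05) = -11.77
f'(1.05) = 4.02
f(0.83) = -12.28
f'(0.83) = 0.71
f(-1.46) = 11.83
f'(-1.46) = -16.52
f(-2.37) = 26.38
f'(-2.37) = -14.63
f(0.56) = -11.97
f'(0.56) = -2.96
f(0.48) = -11.69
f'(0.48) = -3.96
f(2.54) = 14.97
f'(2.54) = 34.10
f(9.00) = 1019.25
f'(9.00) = 318.56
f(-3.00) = 34.39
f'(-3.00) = -10.41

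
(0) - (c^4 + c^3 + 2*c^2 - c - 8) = -c^4 - c^3 - 2*c^2 + c + 8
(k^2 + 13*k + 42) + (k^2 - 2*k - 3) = 2*k^2 + 11*k + 39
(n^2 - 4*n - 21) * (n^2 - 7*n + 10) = n^4 - 11*n^3 + 17*n^2 + 107*n - 210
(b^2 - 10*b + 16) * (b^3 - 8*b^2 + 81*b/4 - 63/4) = b^5 - 18*b^4 + 465*b^3/4 - 1385*b^2/4 + 963*b/2 - 252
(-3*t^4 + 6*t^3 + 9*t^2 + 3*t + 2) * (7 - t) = 3*t^5 - 27*t^4 + 33*t^3 + 60*t^2 + 19*t + 14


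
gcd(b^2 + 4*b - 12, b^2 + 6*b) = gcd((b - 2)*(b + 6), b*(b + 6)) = b + 6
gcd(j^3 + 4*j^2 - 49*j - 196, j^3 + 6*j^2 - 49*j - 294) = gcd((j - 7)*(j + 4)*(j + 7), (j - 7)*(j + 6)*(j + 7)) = j^2 - 49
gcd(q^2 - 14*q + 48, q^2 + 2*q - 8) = 1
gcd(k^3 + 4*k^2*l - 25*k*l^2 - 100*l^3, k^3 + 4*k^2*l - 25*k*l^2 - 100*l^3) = k^3 + 4*k^2*l - 25*k*l^2 - 100*l^3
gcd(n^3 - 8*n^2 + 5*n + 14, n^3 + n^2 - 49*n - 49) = n^2 - 6*n - 7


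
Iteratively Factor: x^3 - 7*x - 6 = (x + 1)*(x^2 - x - 6) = (x - 3)*(x + 1)*(x + 2)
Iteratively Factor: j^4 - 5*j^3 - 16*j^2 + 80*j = (j - 4)*(j^3 - j^2 - 20*j) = j*(j - 4)*(j^2 - j - 20) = j*(j - 5)*(j - 4)*(j + 4)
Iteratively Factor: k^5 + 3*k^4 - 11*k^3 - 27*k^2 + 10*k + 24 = (k + 2)*(k^4 + k^3 - 13*k^2 - k + 12) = (k + 2)*(k + 4)*(k^3 - 3*k^2 - k + 3) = (k - 3)*(k + 2)*(k + 4)*(k^2 - 1) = (k - 3)*(k - 1)*(k + 2)*(k + 4)*(k + 1)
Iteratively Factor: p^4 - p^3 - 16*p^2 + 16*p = (p - 1)*(p^3 - 16*p) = (p - 1)*(p + 4)*(p^2 - 4*p) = (p - 4)*(p - 1)*(p + 4)*(p)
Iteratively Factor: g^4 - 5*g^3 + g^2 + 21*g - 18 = (g + 2)*(g^3 - 7*g^2 + 15*g - 9) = (g - 3)*(g + 2)*(g^2 - 4*g + 3) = (g - 3)*(g - 1)*(g + 2)*(g - 3)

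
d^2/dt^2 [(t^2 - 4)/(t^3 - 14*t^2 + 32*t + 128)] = 2*(t + 10)/(t^4 - 32*t^3 + 384*t^2 - 2048*t + 4096)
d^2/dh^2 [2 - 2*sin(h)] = 2*sin(h)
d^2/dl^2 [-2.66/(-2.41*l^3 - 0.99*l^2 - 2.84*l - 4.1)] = (-(38.4636*l + 5.2668)*(2.41*l^3 + 0.99*l^2 + 2.84*l + 4.1) + 2.66*(7.23*l^2 + 1.98*l + 2.84)*(14.46*l^2 + 3.96*l + 5.68))/(2.41*l^3 + 0.99*l^2 + 2.84*l + 4.1)^3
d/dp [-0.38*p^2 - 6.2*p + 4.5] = -0.76*p - 6.2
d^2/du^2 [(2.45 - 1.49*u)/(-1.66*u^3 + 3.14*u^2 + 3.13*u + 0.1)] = (24.635064*u^5 - 127.613496*u^4 + 249.191172*u^3 - 65.58978*u^2 - 149.7219*u - 47.39895)/(4.574296*u^9 - 25.957752*u^8 + 23.225724*u^7 + 66.103048*u^6 - 40.665642*u^5 - 92.127198*u^4 - 36.511417*u^3 - 3.03327*u^2 - 0.0939*u - 0.001)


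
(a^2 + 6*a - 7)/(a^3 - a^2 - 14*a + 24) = (a^2 + 6*a - 7)/(a^3 - a^2 - 14*a + 24)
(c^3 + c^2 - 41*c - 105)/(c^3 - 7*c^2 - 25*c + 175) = (c + 3)/(c - 5)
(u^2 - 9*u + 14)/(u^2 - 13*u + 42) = (u - 2)/(u - 6)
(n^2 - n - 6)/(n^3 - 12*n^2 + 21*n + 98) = (n - 3)/(n^2 - 14*n + 49)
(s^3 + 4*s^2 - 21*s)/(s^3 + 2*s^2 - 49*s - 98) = s*(s - 3)/(s^2 - 5*s - 14)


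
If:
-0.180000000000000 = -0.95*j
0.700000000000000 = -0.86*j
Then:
No Solution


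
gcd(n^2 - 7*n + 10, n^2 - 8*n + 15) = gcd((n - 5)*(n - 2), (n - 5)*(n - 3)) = n - 5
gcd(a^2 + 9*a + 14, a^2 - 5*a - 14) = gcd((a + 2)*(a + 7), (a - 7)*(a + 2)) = a + 2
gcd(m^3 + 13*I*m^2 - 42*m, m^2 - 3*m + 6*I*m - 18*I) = m + 6*I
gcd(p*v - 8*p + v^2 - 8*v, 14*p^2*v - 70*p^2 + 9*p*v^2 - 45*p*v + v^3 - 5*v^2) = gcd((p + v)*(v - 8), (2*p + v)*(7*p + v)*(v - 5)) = 1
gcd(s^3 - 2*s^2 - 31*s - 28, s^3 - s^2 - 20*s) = s + 4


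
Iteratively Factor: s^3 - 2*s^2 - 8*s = (s - 4)*(s^2 + 2*s) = s*(s - 4)*(s + 2)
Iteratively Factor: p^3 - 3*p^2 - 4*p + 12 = (p - 3)*(p^2 - 4) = (p - 3)*(p - 2)*(p + 2)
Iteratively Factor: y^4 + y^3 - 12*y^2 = (y + 4)*(y^3 - 3*y^2) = y*(y + 4)*(y^2 - 3*y) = y*(y - 3)*(y + 4)*(y)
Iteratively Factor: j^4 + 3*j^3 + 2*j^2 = (j)*(j^3 + 3*j^2 + 2*j) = j^2*(j^2 + 3*j + 2) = j^2*(j + 2)*(j + 1)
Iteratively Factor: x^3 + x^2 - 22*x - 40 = (x - 5)*(x^2 + 6*x + 8) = (x - 5)*(x + 2)*(x + 4)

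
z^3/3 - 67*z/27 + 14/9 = (z/3 + 1)*(z - 7/3)*(z - 2/3)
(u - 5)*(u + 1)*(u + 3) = u^3 - u^2 - 17*u - 15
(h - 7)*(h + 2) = h^2 - 5*h - 14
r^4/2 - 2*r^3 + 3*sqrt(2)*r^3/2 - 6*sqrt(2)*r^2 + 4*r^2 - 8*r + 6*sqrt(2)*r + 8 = (r/2 + sqrt(2))*(r - 2)^2*(r + sqrt(2))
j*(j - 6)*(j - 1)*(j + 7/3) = j^4 - 14*j^3/3 - 31*j^2/3 + 14*j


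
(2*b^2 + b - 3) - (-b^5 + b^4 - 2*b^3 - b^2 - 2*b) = b^5 - b^4 + 2*b^3 + 3*b^2 + 3*b - 3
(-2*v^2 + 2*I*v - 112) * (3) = -6*v^2 + 6*I*v - 336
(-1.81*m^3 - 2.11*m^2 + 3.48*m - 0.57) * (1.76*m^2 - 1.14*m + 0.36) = -3.1856*m^5 - 1.6502*m^4 + 7.8786*m^3 - 5.73*m^2 + 1.9026*m - 0.2052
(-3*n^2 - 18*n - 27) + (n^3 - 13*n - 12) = n^3 - 3*n^2 - 31*n - 39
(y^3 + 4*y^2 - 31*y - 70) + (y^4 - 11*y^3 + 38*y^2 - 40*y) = y^4 - 10*y^3 + 42*y^2 - 71*y - 70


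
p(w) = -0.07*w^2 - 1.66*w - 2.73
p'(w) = -0.14*w - 1.66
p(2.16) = -6.64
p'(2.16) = -1.96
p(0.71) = -3.94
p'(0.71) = -1.76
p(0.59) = -3.73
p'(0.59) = -1.74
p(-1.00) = -1.14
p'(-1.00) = -1.52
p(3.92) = -10.31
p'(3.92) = -2.21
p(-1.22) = -0.81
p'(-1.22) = -1.49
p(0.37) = -3.35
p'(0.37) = -1.71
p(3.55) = -9.51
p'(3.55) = -2.16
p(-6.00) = 4.71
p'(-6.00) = -0.82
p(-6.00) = 4.71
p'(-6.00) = -0.82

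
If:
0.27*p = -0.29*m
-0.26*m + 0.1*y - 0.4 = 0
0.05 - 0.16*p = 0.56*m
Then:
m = 0.13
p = -0.14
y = 4.33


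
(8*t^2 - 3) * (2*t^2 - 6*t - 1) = 16*t^4 - 48*t^3 - 14*t^2 + 18*t + 3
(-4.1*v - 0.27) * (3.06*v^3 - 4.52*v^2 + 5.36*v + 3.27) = -12.546*v^4 + 17.7058*v^3 - 20.7556*v^2 - 14.8542*v - 0.8829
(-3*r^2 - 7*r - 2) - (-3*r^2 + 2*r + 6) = -9*r - 8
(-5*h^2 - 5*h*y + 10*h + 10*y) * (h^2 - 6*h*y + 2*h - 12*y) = -5*h^4 + 25*h^3*y + 30*h^2*y^2 + 20*h^2 - 100*h*y - 120*y^2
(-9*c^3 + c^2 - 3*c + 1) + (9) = -9*c^3 + c^2 - 3*c + 10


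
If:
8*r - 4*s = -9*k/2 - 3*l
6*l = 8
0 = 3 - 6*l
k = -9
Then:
No Solution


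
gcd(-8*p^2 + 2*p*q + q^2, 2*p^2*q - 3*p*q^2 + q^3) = 2*p - q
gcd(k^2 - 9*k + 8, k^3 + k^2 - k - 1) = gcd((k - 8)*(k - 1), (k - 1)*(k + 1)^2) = k - 1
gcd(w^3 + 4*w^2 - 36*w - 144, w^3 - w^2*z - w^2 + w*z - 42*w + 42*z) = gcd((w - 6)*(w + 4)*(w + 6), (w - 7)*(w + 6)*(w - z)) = w + 6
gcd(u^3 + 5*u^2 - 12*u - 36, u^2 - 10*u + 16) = 1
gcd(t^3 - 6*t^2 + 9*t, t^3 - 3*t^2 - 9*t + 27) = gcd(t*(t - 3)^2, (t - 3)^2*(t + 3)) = t^2 - 6*t + 9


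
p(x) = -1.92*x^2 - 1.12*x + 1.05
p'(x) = -3.84*x - 1.12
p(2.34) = -12.08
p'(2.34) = -10.11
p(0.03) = 1.01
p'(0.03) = -1.24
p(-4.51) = -32.95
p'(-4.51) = 16.20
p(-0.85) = 0.61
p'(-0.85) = 2.14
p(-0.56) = 1.08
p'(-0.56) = 1.03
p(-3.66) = -20.57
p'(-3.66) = 12.93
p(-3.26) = -15.70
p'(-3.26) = 11.40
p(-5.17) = -44.48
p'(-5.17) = 18.73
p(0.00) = 1.05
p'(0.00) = -1.12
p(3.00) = -19.59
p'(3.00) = -12.64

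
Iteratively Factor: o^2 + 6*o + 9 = (o + 3)*(o + 3)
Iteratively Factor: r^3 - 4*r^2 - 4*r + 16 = (r - 4)*(r^2 - 4) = (r - 4)*(r + 2)*(r - 2)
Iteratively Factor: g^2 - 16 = (g + 4)*(g - 4)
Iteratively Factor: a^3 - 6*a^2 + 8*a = (a)*(a^2 - 6*a + 8) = a*(a - 2)*(a - 4)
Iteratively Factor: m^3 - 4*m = (m - 2)*(m^2 + 2*m) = m*(m - 2)*(m + 2)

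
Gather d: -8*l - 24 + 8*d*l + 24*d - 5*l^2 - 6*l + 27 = d*(8*l + 24) - 5*l^2 - 14*l + 3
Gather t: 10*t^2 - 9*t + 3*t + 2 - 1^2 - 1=10*t^2 - 6*t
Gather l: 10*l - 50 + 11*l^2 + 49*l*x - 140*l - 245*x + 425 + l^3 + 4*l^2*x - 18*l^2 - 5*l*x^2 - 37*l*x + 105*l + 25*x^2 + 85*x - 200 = l^3 + l^2*(4*x - 7) + l*(-5*x^2 + 12*x - 25) + 25*x^2 - 160*x + 175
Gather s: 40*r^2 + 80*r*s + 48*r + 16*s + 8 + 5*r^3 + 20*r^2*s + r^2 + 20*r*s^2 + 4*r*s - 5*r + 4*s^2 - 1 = 5*r^3 + 41*r^2 + 43*r + s^2*(20*r + 4) + s*(20*r^2 + 84*r + 16) + 7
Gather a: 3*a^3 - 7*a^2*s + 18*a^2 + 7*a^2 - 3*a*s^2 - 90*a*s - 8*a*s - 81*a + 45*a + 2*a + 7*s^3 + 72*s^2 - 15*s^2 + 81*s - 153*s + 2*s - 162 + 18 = 3*a^3 + a^2*(25 - 7*s) + a*(-3*s^2 - 98*s - 34) + 7*s^3 + 57*s^2 - 70*s - 144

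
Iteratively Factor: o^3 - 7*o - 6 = (o + 2)*(o^2 - 2*o - 3) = (o + 1)*(o + 2)*(o - 3)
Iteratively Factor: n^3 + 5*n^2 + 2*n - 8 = (n + 2)*(n^2 + 3*n - 4) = (n + 2)*(n + 4)*(n - 1)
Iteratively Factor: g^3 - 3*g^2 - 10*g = (g)*(g^2 - 3*g - 10) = g*(g - 5)*(g + 2)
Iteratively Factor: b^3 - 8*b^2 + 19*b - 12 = (b - 3)*(b^2 - 5*b + 4) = (b - 3)*(b - 1)*(b - 4)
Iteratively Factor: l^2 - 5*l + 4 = (l - 1)*(l - 4)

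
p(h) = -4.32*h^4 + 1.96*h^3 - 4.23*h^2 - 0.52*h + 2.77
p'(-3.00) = 544.34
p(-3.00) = -436.58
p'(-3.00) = 544.34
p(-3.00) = -436.58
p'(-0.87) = 22.67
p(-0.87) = -3.74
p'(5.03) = -2093.42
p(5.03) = -2622.82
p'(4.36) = -1357.83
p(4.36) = -1478.56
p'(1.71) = -84.20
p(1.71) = -37.63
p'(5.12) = -2208.98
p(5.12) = -2816.39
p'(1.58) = -67.37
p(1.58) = -27.80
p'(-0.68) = 13.39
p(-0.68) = -0.37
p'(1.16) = -29.39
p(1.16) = -8.29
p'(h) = -17.28*h^3 + 5.88*h^2 - 8.46*h - 0.52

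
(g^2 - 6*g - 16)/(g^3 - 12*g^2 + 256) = (g + 2)/(g^2 - 4*g - 32)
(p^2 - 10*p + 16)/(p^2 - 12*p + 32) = (p - 2)/(p - 4)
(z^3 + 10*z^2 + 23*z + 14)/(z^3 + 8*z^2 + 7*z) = (z + 2)/z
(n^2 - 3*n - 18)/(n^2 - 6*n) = (n + 3)/n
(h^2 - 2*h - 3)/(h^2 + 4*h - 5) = (h^2 - 2*h - 3)/(h^2 + 4*h - 5)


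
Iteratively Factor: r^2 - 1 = (r + 1)*(r - 1)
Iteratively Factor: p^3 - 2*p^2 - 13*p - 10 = (p + 1)*(p^2 - 3*p - 10) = (p - 5)*(p + 1)*(p + 2)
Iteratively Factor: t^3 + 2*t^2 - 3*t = (t)*(t^2 + 2*t - 3) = t*(t - 1)*(t + 3)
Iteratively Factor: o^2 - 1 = (o + 1)*(o - 1)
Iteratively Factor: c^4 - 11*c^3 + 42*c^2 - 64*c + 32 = (c - 2)*(c^3 - 9*c^2 + 24*c - 16) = (c - 4)*(c - 2)*(c^2 - 5*c + 4) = (c - 4)*(c - 2)*(c - 1)*(c - 4)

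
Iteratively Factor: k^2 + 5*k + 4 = (k + 1)*(k + 4)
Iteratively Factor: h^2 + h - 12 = (h - 3)*(h + 4)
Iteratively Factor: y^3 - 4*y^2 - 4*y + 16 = (y - 4)*(y^2 - 4) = (y - 4)*(y - 2)*(y + 2)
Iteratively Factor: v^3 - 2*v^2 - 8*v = (v - 4)*(v^2 + 2*v) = v*(v - 4)*(v + 2)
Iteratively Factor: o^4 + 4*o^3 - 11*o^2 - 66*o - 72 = (o - 4)*(o^3 + 8*o^2 + 21*o + 18) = (o - 4)*(o + 3)*(o^2 + 5*o + 6) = (o - 4)*(o + 2)*(o + 3)*(o + 3)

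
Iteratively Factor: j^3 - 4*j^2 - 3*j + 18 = (j - 3)*(j^2 - j - 6) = (j - 3)*(j + 2)*(j - 3)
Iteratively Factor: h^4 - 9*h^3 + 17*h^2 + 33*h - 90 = (h - 3)*(h^3 - 6*h^2 - h + 30) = (h - 5)*(h - 3)*(h^2 - h - 6) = (h - 5)*(h - 3)*(h + 2)*(h - 3)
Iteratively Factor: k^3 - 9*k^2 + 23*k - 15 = (k - 3)*(k^2 - 6*k + 5) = (k - 3)*(k - 1)*(k - 5)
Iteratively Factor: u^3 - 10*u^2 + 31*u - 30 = (u - 3)*(u^2 - 7*u + 10) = (u - 3)*(u - 2)*(u - 5)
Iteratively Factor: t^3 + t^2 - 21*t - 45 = (t + 3)*(t^2 - 2*t - 15) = (t + 3)^2*(t - 5)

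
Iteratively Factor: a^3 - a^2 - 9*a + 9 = (a + 3)*(a^2 - 4*a + 3) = (a - 1)*(a + 3)*(a - 3)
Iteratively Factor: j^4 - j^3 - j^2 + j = (j - 1)*(j^3 - j) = j*(j - 1)*(j^2 - 1) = j*(j - 1)^2*(j + 1)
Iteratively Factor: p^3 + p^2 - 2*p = (p)*(p^2 + p - 2) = p*(p + 2)*(p - 1)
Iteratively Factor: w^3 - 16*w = (w + 4)*(w^2 - 4*w) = (w - 4)*(w + 4)*(w)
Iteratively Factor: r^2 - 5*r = (r)*(r - 5)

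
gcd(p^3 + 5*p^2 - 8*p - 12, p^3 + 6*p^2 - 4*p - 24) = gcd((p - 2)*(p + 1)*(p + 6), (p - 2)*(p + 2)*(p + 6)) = p^2 + 4*p - 12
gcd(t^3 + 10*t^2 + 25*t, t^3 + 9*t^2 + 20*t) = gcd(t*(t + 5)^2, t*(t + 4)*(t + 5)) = t^2 + 5*t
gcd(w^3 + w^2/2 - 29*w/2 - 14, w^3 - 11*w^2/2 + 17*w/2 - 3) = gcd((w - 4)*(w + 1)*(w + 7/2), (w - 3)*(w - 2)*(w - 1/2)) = 1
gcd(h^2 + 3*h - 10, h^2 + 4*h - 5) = h + 5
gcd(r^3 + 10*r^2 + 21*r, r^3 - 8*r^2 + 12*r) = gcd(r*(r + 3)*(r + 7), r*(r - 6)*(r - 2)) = r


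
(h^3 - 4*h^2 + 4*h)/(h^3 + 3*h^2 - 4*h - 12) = h*(h - 2)/(h^2 + 5*h + 6)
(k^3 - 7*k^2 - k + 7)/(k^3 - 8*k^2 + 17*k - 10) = (k^2 - 6*k - 7)/(k^2 - 7*k + 10)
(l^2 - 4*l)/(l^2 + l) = (l - 4)/(l + 1)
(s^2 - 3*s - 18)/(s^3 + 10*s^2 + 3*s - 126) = (s^2 - 3*s - 18)/(s^3 + 10*s^2 + 3*s - 126)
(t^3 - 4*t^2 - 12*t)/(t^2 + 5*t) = (t^2 - 4*t - 12)/(t + 5)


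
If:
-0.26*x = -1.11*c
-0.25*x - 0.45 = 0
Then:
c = -0.42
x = -1.80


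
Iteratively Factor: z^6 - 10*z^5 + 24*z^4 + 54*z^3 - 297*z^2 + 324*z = (z - 4)*(z^5 - 6*z^4 + 54*z^2 - 81*z) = (z - 4)*(z - 3)*(z^4 - 3*z^3 - 9*z^2 + 27*z) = (z - 4)*(z - 3)^2*(z^3 - 9*z) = (z - 4)*(z - 3)^2*(z + 3)*(z^2 - 3*z) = (z - 4)*(z - 3)^3*(z + 3)*(z)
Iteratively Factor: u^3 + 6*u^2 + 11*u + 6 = (u + 1)*(u^2 + 5*u + 6) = (u + 1)*(u + 2)*(u + 3)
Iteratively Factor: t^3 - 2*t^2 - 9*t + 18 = (t + 3)*(t^2 - 5*t + 6) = (t - 3)*(t + 3)*(t - 2)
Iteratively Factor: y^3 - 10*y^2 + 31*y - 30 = (y - 5)*(y^2 - 5*y + 6) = (y - 5)*(y - 3)*(y - 2)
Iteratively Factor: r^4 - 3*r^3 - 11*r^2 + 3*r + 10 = (r - 1)*(r^3 - 2*r^2 - 13*r - 10) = (r - 5)*(r - 1)*(r^2 + 3*r + 2) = (r - 5)*(r - 1)*(r + 2)*(r + 1)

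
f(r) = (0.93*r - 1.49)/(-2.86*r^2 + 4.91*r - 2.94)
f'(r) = (0.93*r - 1.49)*(5.72*r - 4.91)/(-2.86*r^2 + 4.91*r - 2.94)^2 + 0.93/(-2.86*r^2 + 4.91*r - 2.94)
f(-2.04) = 0.14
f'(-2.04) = 0.05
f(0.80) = 0.89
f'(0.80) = -0.75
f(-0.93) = 0.24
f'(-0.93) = 0.15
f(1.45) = 0.08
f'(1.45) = -0.65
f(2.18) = -0.09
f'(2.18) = -0.04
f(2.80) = -0.10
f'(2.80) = 0.01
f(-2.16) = 0.13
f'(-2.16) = 0.05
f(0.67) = 0.93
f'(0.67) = 0.07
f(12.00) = -0.03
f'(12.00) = 0.00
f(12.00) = -0.03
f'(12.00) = 0.00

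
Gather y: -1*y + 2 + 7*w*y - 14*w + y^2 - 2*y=-14*w + y^2 + y*(7*w - 3) + 2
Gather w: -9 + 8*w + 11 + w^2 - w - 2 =w^2 + 7*w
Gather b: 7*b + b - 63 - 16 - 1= 8*b - 80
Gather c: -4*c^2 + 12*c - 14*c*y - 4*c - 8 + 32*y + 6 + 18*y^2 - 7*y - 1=-4*c^2 + c*(8 - 14*y) + 18*y^2 + 25*y - 3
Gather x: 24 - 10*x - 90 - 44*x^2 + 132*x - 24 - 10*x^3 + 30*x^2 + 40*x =-10*x^3 - 14*x^2 + 162*x - 90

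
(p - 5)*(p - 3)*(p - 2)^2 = p^4 - 12*p^3 + 51*p^2 - 92*p + 60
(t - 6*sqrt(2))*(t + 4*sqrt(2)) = t^2 - 2*sqrt(2)*t - 48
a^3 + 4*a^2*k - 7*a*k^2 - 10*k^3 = (a - 2*k)*(a + k)*(a + 5*k)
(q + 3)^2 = q^2 + 6*q + 9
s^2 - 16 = (s - 4)*(s + 4)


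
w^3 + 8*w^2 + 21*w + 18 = (w + 2)*(w + 3)^2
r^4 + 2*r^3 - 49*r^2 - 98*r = r*(r - 7)*(r + 2)*(r + 7)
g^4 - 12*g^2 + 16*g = g*(g - 2)^2*(g + 4)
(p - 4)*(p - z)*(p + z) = p^3 - 4*p^2 - p*z^2 + 4*z^2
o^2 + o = o*(o + 1)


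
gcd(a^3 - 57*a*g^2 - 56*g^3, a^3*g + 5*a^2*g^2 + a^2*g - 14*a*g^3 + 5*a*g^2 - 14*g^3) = a + 7*g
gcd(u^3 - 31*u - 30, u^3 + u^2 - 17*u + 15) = u + 5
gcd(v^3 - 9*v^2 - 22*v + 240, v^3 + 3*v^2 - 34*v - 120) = v^2 - v - 30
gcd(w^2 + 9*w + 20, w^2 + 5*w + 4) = w + 4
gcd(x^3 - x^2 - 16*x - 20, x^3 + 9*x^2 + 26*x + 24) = x + 2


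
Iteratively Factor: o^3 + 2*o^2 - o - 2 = (o - 1)*(o^2 + 3*o + 2) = (o - 1)*(o + 1)*(o + 2)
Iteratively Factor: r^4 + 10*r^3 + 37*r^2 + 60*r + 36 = (r + 3)*(r^3 + 7*r^2 + 16*r + 12) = (r + 2)*(r + 3)*(r^2 + 5*r + 6) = (r + 2)^2*(r + 3)*(r + 3)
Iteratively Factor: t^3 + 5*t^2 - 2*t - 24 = (t - 2)*(t^2 + 7*t + 12) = (t - 2)*(t + 4)*(t + 3)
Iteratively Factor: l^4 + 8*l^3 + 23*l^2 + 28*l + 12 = (l + 3)*(l^3 + 5*l^2 + 8*l + 4) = (l + 2)*(l + 3)*(l^2 + 3*l + 2) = (l + 2)^2*(l + 3)*(l + 1)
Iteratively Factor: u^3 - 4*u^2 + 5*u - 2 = (u - 2)*(u^2 - 2*u + 1) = (u - 2)*(u - 1)*(u - 1)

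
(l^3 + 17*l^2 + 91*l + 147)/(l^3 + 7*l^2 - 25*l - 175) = (l^2 + 10*l + 21)/(l^2 - 25)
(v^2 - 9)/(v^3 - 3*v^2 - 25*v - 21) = (v - 3)/(v^2 - 6*v - 7)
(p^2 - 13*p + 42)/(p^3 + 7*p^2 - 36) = (p^2 - 13*p + 42)/(p^3 + 7*p^2 - 36)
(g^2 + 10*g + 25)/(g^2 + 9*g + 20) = (g + 5)/(g + 4)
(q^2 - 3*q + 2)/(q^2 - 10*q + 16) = (q - 1)/(q - 8)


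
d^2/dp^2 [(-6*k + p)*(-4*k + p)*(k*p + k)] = 2*k*(-10*k + 3*p + 1)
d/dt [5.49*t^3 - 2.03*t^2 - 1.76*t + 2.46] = 16.47*t^2 - 4.06*t - 1.76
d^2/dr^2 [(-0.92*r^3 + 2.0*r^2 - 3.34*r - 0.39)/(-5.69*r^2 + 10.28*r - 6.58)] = (-2.8421709430404e-14*r^5 + 107.857836*r^3 + 151.656426*r^2 - 648.179568*r + 331.891428)/(184.220009*r^6 - 998.478924*r^5 + 2443.034502*r^4 - 3395.685488*r^3 + 2825.161164*r^2 - 1335.260976*r + 284.890312)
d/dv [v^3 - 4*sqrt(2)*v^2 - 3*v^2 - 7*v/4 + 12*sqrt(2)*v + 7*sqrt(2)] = 3*v^2 - 8*sqrt(2)*v - 6*v - 7/4 + 12*sqrt(2)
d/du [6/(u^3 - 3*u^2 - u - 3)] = 6*(-3*u^2 + 6*u + 1)/(-u^3 + 3*u^2 + u + 3)^2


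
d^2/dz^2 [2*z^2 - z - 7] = 4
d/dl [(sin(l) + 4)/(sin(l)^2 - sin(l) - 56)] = (-8*sin(l) + cos(l)^2 - 53)*cos(l)/(sin(l) + cos(l)^2 + 55)^2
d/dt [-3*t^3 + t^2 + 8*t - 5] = -9*t^2 + 2*t + 8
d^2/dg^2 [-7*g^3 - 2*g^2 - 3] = -42*g - 4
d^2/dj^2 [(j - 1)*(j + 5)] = 2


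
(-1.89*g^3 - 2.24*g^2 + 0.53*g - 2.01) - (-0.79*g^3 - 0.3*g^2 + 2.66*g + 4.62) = -1.1*g^3 - 1.94*g^2 - 2.13*g - 6.63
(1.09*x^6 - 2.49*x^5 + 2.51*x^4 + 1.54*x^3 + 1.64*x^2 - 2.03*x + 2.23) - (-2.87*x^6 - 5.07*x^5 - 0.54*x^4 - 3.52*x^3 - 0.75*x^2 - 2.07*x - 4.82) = 3.96*x^6 + 2.58*x^5 + 3.05*x^4 + 5.06*x^3 + 2.39*x^2 + 0.04*x + 7.05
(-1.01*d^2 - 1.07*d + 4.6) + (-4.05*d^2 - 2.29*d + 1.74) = -5.06*d^2 - 3.36*d + 6.34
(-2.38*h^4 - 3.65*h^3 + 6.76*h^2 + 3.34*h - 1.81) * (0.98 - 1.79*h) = 4.2602*h^5 + 4.2011*h^4 - 15.6774*h^3 + 0.646199999999999*h^2 + 6.5131*h - 1.7738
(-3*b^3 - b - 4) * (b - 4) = -3*b^4 + 12*b^3 - b^2 + 16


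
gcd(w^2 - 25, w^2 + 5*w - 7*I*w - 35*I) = w + 5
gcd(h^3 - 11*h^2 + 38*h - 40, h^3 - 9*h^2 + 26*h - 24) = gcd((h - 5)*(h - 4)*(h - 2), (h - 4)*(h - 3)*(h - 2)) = h^2 - 6*h + 8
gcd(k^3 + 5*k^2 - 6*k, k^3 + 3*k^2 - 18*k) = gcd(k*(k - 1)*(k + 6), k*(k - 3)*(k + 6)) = k^2 + 6*k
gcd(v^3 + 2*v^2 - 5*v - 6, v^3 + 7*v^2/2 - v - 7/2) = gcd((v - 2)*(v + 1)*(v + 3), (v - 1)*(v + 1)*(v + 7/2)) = v + 1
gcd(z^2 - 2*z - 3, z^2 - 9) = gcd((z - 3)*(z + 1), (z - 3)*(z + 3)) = z - 3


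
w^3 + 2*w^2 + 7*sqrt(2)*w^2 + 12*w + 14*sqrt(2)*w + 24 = (w + 2)*(w + sqrt(2))*(w + 6*sqrt(2))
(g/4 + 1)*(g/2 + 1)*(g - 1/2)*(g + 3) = g^4/8 + 17*g^3/16 + 43*g^2/16 + 11*g/8 - 3/2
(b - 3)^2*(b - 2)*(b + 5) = b^4 - 3*b^3 - 19*b^2 + 87*b - 90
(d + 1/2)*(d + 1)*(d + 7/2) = d^3 + 5*d^2 + 23*d/4 + 7/4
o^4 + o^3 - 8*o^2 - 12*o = o*(o - 3)*(o + 2)^2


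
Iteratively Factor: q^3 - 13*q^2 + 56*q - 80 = (q - 5)*(q^2 - 8*q + 16) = (q - 5)*(q - 4)*(q - 4)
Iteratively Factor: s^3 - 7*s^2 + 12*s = (s - 3)*(s^2 - 4*s) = (s - 4)*(s - 3)*(s)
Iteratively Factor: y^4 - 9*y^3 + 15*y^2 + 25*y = (y + 1)*(y^3 - 10*y^2 + 25*y) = (y - 5)*(y + 1)*(y^2 - 5*y) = (y - 5)^2*(y + 1)*(y)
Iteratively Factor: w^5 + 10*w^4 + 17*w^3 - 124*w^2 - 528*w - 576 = (w + 4)*(w^4 + 6*w^3 - 7*w^2 - 96*w - 144) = (w + 3)*(w + 4)*(w^3 + 3*w^2 - 16*w - 48) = (w + 3)*(w + 4)^2*(w^2 - w - 12) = (w + 3)^2*(w + 4)^2*(w - 4)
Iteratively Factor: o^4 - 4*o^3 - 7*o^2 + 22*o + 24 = (o - 3)*(o^3 - o^2 - 10*o - 8) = (o - 3)*(o + 1)*(o^2 - 2*o - 8) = (o - 3)*(o + 1)*(o + 2)*(o - 4)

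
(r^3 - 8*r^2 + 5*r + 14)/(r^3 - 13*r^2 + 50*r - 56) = (r + 1)/(r - 4)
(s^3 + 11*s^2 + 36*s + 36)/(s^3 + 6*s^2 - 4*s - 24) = (s + 3)/(s - 2)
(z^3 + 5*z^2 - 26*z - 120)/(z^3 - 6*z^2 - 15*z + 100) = (z + 6)/(z - 5)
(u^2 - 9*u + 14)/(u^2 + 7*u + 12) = (u^2 - 9*u + 14)/(u^2 + 7*u + 12)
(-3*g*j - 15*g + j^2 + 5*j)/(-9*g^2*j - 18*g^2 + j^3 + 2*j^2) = (j + 5)/(3*g*j + 6*g + j^2 + 2*j)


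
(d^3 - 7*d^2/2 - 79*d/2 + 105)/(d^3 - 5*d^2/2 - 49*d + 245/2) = (d + 6)/(d + 7)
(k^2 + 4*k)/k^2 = (k + 4)/k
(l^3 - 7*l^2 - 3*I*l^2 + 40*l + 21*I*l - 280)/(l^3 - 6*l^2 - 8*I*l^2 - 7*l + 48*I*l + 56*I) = (l + 5*I)/(l + 1)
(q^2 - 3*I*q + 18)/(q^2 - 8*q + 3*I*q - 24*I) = (q - 6*I)/(q - 8)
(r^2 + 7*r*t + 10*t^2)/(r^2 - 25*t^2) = (r + 2*t)/(r - 5*t)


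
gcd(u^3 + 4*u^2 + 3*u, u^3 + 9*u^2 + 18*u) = u^2 + 3*u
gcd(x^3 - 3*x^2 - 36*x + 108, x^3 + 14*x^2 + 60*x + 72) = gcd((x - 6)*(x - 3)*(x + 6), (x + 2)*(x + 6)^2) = x + 6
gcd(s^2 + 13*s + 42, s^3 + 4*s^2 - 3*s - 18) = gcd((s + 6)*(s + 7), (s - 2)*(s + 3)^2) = 1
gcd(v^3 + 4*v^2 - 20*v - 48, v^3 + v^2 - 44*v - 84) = v^2 + 8*v + 12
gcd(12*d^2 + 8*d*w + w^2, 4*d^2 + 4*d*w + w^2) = 2*d + w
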